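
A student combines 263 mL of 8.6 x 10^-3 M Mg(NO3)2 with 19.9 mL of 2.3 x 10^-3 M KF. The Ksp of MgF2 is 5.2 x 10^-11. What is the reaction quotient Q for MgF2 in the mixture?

2.1 x 10^-10

Total volume = 263 + 19.9 = 282.9 mL.
[Mg^2+] = 8.6 x 10^-3 × (263/282.9) = 8.00 × 10^-3 M
[F^-] = 2.3 × 10^-3 × (19.9/282.9) = 1.62 × 10^-4 M
MgF2(s) <=> Mg^2+ + 2 F^-, so Q = [Mg^2+][F^-]^2
Q = (8.00 × 10^-3)(1.62 × 10^-4)^2 = 2.1 x 10^-10
Q > Ksp, so MgF2 will precipitate.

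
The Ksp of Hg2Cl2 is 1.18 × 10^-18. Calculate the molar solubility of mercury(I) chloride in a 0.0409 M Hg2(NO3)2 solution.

s = 2.69 x 10^-9 M

Hg2Cl2(s) ⇌ Hg2^2+(aq) + 2 Cl^-(aq)
Ksp = [Hg2^2+][Cl^-]^2
Let s = moles of Hg2Cl2 that dissolve per litre. [Hg2^2+] = 0.0409 + s ≈ 0.0409, [Cl^-] = 2s (Ksp is small, so little additional dissolves).
Ksp ≈ 0.0409 × (2s)^2
s = 2.69 × 10^-9 M
Check: s = 2.7 x 10^-9 ≪ 0.0409, so the approximation is valid.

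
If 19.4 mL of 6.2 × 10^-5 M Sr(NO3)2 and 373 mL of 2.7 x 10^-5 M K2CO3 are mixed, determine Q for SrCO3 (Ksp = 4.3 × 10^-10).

Total volume = 19.4 + 373 = 392.4 mL.
[Sr^2+] = 6.2 × 10^-5 × (19.4/392.4) = 3.07 × 10^-6 M
[CO3^2-] = 2.7 × 10^-5 × (373/392.4) = 2.57 x 10^-5 M
SrCO3(s) <=> Sr^2+ + CO3^2-, so Q = [Sr^2+][CO3^2-]
Q = (3.07 × 10^-6)(2.57 × 10^-5) = 7.9 × 10^-11
Q < Ksp, so no precipitate of SrCO3 forms.

Q = 7.9 × 10^-11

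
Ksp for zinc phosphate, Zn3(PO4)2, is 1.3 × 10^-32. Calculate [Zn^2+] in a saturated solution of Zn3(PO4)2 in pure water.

Zn3(PO4)2(s) <=> 3 Zn^2+ + 2 PO4^3-
Ksp = [Zn^2+]^3[PO4^3-]^2
Let s = molar solubility. Then [Zn^2+] = 3s and [PO4^3-] = 2s.
Substituting: Ksp = (3s)^3(2s)^2 = 108s^5
Solving, s = (1.3 × 10^-32/108)^(1/5) = 1.64 × 10^-7 M
[Zn^2+] = 3s = 4.9 × 10^-7 M

[Zn^2+] = 4.9 x 10^-7 M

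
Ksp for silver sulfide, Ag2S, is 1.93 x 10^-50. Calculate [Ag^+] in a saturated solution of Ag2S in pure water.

[Ag^+] = 3.38e-17 M

Ag2S(s) ⇌ 2 Ag^+(aq) + S^2-(aq)
Ksp = [Ag^+]^2[S^2-]
Let s = molar solubility. Then [Ag^+] = 2s and [S^2-] = s.
Substituting: Ksp = (2s)^2s = 4s^3
s = (1.93 x 10^-50 / 4)^(1/3) = 1.690 x 10^-17 M
[Ag^+] = 2s = 3.38 × 10^-17 M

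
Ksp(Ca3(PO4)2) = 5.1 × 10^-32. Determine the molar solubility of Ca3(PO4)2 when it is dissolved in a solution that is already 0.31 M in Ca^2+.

6.5 × 10^-16 M

Ca3(PO4)2(s) ⇌ 3 Ca^2+(aq) + 2 PO4^3-(aq)
Ksp = [Ca^2+]^3[PO4^3-]^2
If s mol/L dissolves here, [Ca^2+] = 0.31 + 3s ≈ 0.31, [PO4^3-] = 2s (common-ion effect: Ca^2+ is already 0.31 M).
Ksp ≈ (0.31)^3 × (2s)^2
s = 6.5 × 10^-16 M
Check: 3s = 2.0 x 10^-15 ≪ 0.31, so the approximation is valid.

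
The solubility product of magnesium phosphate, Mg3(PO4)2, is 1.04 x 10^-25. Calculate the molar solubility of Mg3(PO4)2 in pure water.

s ≈ 3.95 × 10^-6 M

Mg3(PO4)2(s) ⇌ 3 Mg^2+ + 2 PO4^3-
Ksp = [Mg^2+]^3[PO4^3-]^2
Let s = molar solubility. Then [Mg^2+] = 3s and [PO4^3-] = 2s.
Ksp = (3s)^3(2s)^2 = 108s^5
s^5 = 1.04 x 10^-25 / 108, so s = 3.95 × 10^-6 M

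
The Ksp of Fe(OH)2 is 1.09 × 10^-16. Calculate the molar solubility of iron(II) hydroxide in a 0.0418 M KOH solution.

Fe(OH)2(s) ⇌ Fe^2+(aq) + 2 OH^-(aq)
Ksp = [Fe^2+][OH^-]^2
If s mol/L dissolves here, [Fe^2+] = s, [OH^-] = 0.0418 + 2s ≈ 0.0418 (common-ion effect: OH^- is already 0.0418 M).
Ksp ≈ s × (0.0418)^2
s = 6.24 x 10^-14 M
Check: 2s = 1.2 × 10^-13 ≪ 0.0418, so the approximation is valid.

s ≈ 6.24 x 10^-14 M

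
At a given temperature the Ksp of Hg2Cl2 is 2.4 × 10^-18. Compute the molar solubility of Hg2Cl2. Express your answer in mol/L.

s = 8.4 x 10^-7 M

Hg2Cl2(s) <=> Hg2^2+ + 2 Cl^-
Ksp = [Hg2^2+][Cl^-]^2
If s mol/L of Hg2Cl2 dissolves, [Hg2^2+] = s and [Cl^-] = 2s.
Ksp = s(2s)^2 = 4s^3
s = (2.4 × 10^-18 / 4)^(1/3) = 8.4 × 10^-7 M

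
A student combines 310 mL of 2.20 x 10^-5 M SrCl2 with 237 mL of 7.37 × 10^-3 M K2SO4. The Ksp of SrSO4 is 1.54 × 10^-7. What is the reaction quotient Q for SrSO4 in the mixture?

Q ≈ 3.98 × 10^-8

Total volume = 310 + 237 = 547 mL.
[Sr^2+] = 2.20 × 10^-5 × (310/547) = 1.247 × 10^-5 M
[SO4^2-] = 7.37 x 10^-3 × (237/547) = 3.193 × 10^-3 M
SrSO4(s) <=> Sr^2+(aq) + SO4^2-(aq), so Q = [Sr^2+][SO4^2-]
Q = (1.247 x 10^-5)(3.193 × 10^-3) = 3.98 × 10^-8
Q < Ksp, so no precipitate of SrSO4 forms.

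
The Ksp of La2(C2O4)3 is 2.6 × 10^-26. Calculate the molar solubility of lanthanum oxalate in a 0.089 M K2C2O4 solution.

La2(C2O4)3(s) ⇌ 2 La^3+ + 3 C2O4^2-
Ksp = [La^3+]^2[C2O4^2-]^3
Let s be the molar solubility in this solution. [La^3+] = 2s, [C2O4^2-] = 0.089 + 3s ≈ 0.089 (since C2O4^2- from K2C2O4 dominates).
Ksp ≈ (2s)^2 × (0.089)^3
s = 3.0 × 10^-12 M
Check: 3s = 9.1 × 10^-12 ≪ 0.089, so the approximation is valid.

s ≈ 3.0e-12 M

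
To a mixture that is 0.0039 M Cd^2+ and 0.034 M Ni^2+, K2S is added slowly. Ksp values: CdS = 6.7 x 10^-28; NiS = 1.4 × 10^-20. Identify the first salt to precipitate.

CdS

Each salt begins to precipitate when Q = Ksp, i.e. when [S^2-] reaches its threshold.
For CdS: 6.7 x 10^-28 = 0.0039 × [S^2-]  ⇒  [S^2-] = 1.7 × 10^-25 M.
For NiS: 1.4 × 10^-20 = 0.034 × [S^2-]  ⇒  [S^2-] = 4.1 × 10^-19 M.
The salt with the lower threshold [S^2-] precipitates first: CdS.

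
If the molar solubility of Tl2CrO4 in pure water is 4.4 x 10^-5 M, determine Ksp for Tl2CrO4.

Ksp ≈ 3.4 × 10^-13

Tl2CrO4(s) <=> 2 Tl^+ + CrO4^2-
With molar solubility s: [Tl^+] = 2s, [CrO4^2-] = s.
Ksp = [Tl^+]^2[CrO4^2-]
Substituting: Ksp = (2s)^2s = 4s^3
Ksp = 4 × (4.4 x 10^-5)^3 = 3.4 x 10^-13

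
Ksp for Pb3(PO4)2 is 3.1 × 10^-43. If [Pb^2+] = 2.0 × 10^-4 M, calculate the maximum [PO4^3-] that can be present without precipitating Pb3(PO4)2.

Pb3(PO4)2(s) <=> 3 Pb^2+ + 2 PO4^3-
Ksp = [Pb^2+]^3[PO4^3-]^2
Precipitation begins when Q = Ksp. With [Pb^2+] = 2.0 × 10^-4 M:
3.1 × 10^-43 = (2.0 × 10^-4)^3 × [PO4^3-]^2
[PO4^3-] = (3.1 × 10^-43 / 8.00 x 10^-12)^(1/2) = 2.0 × 10^-16 M

[PO4^3-] ≈ 2.0 × 10^-16 M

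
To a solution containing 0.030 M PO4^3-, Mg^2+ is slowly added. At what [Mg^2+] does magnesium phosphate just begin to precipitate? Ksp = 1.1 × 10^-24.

[Mg^2+] ≈ 1.1 × 10^-7 M

Mg3(PO4)2(s) ⇌ 3 Mg^2+(aq) + 2 PO4^3-(aq)
Ksp = [Mg^2+]^3[PO4^3-]^2
Precipitation begins when Q = Ksp. With [PO4^3-] = 0.030 M:
1.1 × 10^-24 = (0.030)^2 × [Mg^2+]^3
[Mg^2+] = (1.1 × 10^-24 / 9.00 × 10^-4)^(1/3) = 1.1 × 10^-7 M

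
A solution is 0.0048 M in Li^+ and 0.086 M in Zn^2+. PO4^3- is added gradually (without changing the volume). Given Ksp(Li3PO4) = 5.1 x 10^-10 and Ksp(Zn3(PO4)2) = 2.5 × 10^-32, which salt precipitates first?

Zn3(PO4)2

Precipitation of each salt starts when its ion product equals its Ksp.
For Li3PO4: 5.1 x 10^-10 = (0.0048)^3 × [PO4^3-]  ⇒  [PO4^3-] = 4.6 × 10^-3 M.
For Zn3(PO4)2: 2.5 × 10^-32 = (0.086)^3 × [PO4^3-]^2  ⇒  [PO4^3-] = 6.3 x 10^-15 M.
The salt with the lower threshold [PO4^3-] precipitates first: Zn3(PO4)2.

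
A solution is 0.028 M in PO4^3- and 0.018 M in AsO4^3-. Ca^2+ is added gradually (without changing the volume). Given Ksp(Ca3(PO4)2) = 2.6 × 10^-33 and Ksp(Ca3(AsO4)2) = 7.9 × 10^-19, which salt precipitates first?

Precipitation of each salt starts when its ion product equals its Ksp.
For Ca3(PO4)2: 2.6 × 10^-33 = (0.028)^2 × [Ca^2+]^3  ⇒  [Ca^2+] = 1.5 x 10^-10 M.
For Ca3(AsO4)2: 7.9 × 10^-19 = (0.018)^2 × [Ca^2+]^3  ⇒  [Ca^2+] = 1.3 × 10^-5 M.
The salt with the lower threshold [Ca^2+] precipitates first: Ca3(PO4)2.

Ca3(PO4)2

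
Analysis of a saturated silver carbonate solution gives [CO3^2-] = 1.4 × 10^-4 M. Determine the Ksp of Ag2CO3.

Ag2CO3(s) ⇌ 2 Ag^+(aq) + CO3^2-(aq)
Stoichiometry gives [Ag^+] = (2/1)[CO3^2-] = 2.80 × 10^-4 M.
Ksp = [Ag^+]^2[CO3^2-]
Ksp = (2.80 × 10^-4)^2 × 1.4 × 10^-4 = 1.1 × 10^-11

Ksp = 1.1 × 10^-11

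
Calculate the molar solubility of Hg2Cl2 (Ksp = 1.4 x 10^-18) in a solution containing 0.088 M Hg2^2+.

Hg2Cl2(s) ⇌ Hg2^2+ + 2 Cl^-
Ksp = [Hg2^2+][Cl^-]^2
If s mol/L dissolves here, [Hg2^2+] = 0.088 + s ≈ 0.088, [Cl^-] = 2s (Ksp is small, so little additional dissolves).
Ksp ≈ 0.088 × (2s)^2
s = 2.0 × 10^-9 M
Check: s = 2.0 x 10^-9 ≪ 0.088, so the approximation is valid.

2.0 x 10^-9 M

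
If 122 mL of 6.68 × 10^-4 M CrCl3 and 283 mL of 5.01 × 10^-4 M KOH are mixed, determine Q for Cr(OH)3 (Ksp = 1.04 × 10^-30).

Total volume = 122 + 283 = 405 mL.
[Cr^3+] = 6.68 x 10^-4 × (122/405) = 2.012 × 10^-4 M
[OH^-] = 5.01 × 10^-4 × (283/405) = 3.501 x 10^-4 M
Cr(OH)3(s) ⇌ Cr^3+(aq) + 3 OH^-(aq), so Q = [Cr^3+][OH^-]^3
Q = (2.012 x 10^-4)(3.501 × 10^-4)^3 = 8.63 x 10^-15
Q > Ksp, so Cr(OH)3 will precipitate.

8.63 × 10^-15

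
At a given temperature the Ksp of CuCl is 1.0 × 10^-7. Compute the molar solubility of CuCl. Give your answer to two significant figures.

CuCl(s) <=> Cu^+ + Cl^-
Ksp = [Cu^+][Cl^-]
Let s = molar solubility. Then [Cu^+] = s and [Cl^-] = s.
Ksp = s^2
s = √(1.0 × 10^-7) = 3.2 × 10^-4 M

s = 3.2e-4 M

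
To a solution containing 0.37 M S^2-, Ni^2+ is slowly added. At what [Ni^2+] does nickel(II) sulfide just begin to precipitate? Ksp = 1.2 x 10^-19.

3.2e-19 M

NiS(s) ⇌ Ni^2+ + S^2-
Ksp = [Ni^2+][S^2-]
Precipitation begins when Q = Ksp. With [S^2-] = 0.37 M:
1.2 x 10^-19 = (0.37) × [Ni^2+]
[Ni^2+] = (1.2 x 10^-19 / 3.7 × 10^-1) = 3.2 × 10^-19 M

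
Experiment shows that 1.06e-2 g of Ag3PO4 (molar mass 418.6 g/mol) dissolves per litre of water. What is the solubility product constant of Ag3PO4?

Molar solubility s = (1.06 x 10^-2 g/L) / (418.6 g/mol) = 2.532 x 10^-5 M.
Ag3PO4(s) ⇌ 3 Ag^+(aq) + PO4^3-(aq)
If s mol/L of Ag3PO4 dissolves, [Ag^+] = 3s and [PO4^3-] = s.
Ksp = [Ag^+]^3[PO4^3-]
So Ksp = (3s)^3 × s = 27s^4
Ksp = 27 × (2.532 × 10^-5)^4 = 1.11 × 10^-17

Ksp = 1.11 × 10^-17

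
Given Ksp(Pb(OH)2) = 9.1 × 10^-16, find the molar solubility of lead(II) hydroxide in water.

6.1 × 10^-6 M

Pb(OH)2(s) ⇌ Pb^2+ + 2 OH^-
Ksp = [Pb^2+][OH^-]^2
With molar solubility s: [Pb^2+] = s, [OH^-] = 2s.
So Ksp = s × (2s)^2 = 4s^3
Solving, s = (9.1 × 10^-16/4)^(1/3) = 6.1 x 10^-6 M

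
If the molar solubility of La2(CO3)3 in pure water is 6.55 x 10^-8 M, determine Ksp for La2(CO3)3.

La2(CO3)3(s) <=> 2 La^3+(aq) + 3 CO3^2-(aq)
With molar solubility s: [La^3+] = 2s, [CO3^2-] = 3s.
Ksp = [La^3+]^2[CO3^2-]^3
Substituting: Ksp = (2s)^2(3s)^3 = 108s^5
With s = 6.55 x 10^-8: Ksp = 1.30 × 10^-34

Ksp ≈ 1.30 x 10^-34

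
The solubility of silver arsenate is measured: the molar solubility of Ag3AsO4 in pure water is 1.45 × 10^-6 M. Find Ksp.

1.19 x 10^-22

Ag3AsO4(s) <=> 3 Ag^+(aq) + AsO4^3-(aq)
Let s = molar solubility. Then [Ag^+] = 3s and [AsO4^3-] = s.
Ksp = [Ag^+]^3[AsO4^3-]
Substituting: Ksp = (3s)^3s = 27s^4
With s = 1.45 × 10^-6: Ksp = 1.19 × 10^-22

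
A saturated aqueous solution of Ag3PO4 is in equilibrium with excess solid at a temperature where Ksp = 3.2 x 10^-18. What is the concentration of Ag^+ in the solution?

Ag3PO4(s) <=> 3 Ag^+ + PO4^3-
Ksp = [Ag^+]^3[PO4^3-]
For each mole of Ag3PO4 that dissolves: [Ag^+] = 3s, [PO4^3-] = s.
So Ksp = (3s)^3 × s = 27s^4
s^4 = 3.2 x 10^-18 / 27, so s = 1.86 × 10^-5 M
[Ag^+] = 3s = 5.6 × 10^-5 M

[Ag^+] ≈ 5.6e-5 M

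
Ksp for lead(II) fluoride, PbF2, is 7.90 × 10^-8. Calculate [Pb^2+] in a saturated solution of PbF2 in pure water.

PbF2(s) <=> Pb^2+(aq) + 2 F^-(aq)
Ksp = [Pb^2+][F^-]^2
Let s = molar solubility. Then [Pb^2+] = s and [F^-] = 2s.
Ksp = s(2s)^2 = 4s^3
Solving, s = (7.90 × 10^-8/4)^(1/3) = 2.703 × 10^-3 M
[Pb^2+] = s = 2.70 × 10^-3 M

[Pb^2+] = 2.70 × 10^-3 M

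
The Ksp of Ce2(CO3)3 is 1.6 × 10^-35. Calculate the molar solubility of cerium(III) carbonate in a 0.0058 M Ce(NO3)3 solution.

Ce2(CO3)3(s) ⇌ 2 Ce^3+(aq) + 3 CO3^2-(aq)
Ksp = [Ce^3+]^2[CO3^2-]^3
If s mol/L dissolves here, [Ce^3+] = 0.0058 + 2s ≈ 0.0058, [CO3^2-] = 3s (Ksp is small, so little additional dissolves).
Ksp ≈ (0.0058)^2 × (3s)^3
s = 2.6 × 10^-11 M
Check: 2s = 5.2 x 10^-11 ≪ 0.0058, so the approximation is valid.

s = 2.6e-11 M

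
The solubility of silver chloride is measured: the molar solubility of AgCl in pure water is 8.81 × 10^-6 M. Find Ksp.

7.76e-11

AgCl(s) ⇌ Ag^+ + Cl^-
With molar solubility s: [Ag^+] = s, [Cl^-] = s.
Ksp = [Ag^+][Cl^-]
Ksp = s^2
With s = 8.81 × 10^-6: Ksp = 7.76 x 10^-11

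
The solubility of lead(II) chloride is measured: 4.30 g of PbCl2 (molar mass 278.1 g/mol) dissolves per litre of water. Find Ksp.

Molar solubility s = (4.30 g/L) / (278.1 g/mol) = 1.546 × 10^-2 M.
PbCl2(s) ⇌ Pb^2+(aq) + 2 Cl^-(aq)
Let s = molar solubility. Then [Pb^2+] = s and [Cl^-] = 2s.
Ksp = [Pb^2+][Cl^-]^2
Ksp = s(2s)^2 = 4s^3
Ksp = 4 × (1.546 × 10^-2)^3 = 1.48 × 10^-5

1.48e-5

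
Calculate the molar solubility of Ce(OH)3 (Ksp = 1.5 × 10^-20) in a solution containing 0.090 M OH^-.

Ce(OH)3(s) ⇌ Ce^3+ + 3 OH^-
Ksp = [Ce^3+][OH^-]^3
Let s be the molar solubility in this solution. [Ce^3+] = s, [OH^-] = 0.090 + 3s ≈ 0.090 (common-ion effect: OH^- is already 0.090 M).
Ksp ≈ s × (0.090)^3
s = 2.1 × 10^-17 M
Check: 3s = 6.2 × 10^-17 ≪ 0.090, so the approximation is valid.

s ≈ 2.1e-17 M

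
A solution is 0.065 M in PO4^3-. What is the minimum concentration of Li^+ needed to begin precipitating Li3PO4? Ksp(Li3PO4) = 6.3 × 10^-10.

[Li^+] ≈ 2.1 × 10^-3 M

Li3PO4(s) <=> 3 Li^+ + PO4^3-
Ksp = [Li^+]^3[PO4^3-]
Precipitation begins when Q = Ksp. With [PO4^3-] = 0.065 M:
6.3 × 10^-10 = (0.065) × [Li^+]^3
[Li^+] = (6.3 × 10^-10 / 6.5 x 10^-2)^(1/3) = 2.1 x 10^-3 M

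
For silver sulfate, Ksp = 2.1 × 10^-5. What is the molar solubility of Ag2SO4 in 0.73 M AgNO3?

Ag2SO4(s) <=> 2 Ag^+(aq) + SO4^2-(aq)
Ksp = [Ag^+]^2[SO4^2-]
Let s = moles of Ag2SO4 that dissolve per litre. [Ag^+] = 0.73 + 2s ≈ 0.73, [SO4^2-] = s (since Ag^+ from AgNO3 dominates).
Ksp ≈ (0.73)^2 × s
s = 3.9 x 10^-5 M
Check: 2s = 7.9 × 10^-5 ≪ 0.73, so the approximation is valid.

s ≈ 3.9 × 10^-5 M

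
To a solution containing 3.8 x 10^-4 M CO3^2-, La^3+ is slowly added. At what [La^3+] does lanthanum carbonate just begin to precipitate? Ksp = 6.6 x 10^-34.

La2(CO3)3(s) ⇌ 2 La^3+ + 3 CO3^2-
Ksp = [La^3+]^2[CO3^2-]^3
Precipitation begins when Q = Ksp. With [CO3^2-] = 3.8 x 10^-4 M:
6.6 x 10^-34 = (3.8 x 10^-4)^3 × [La^3+]^2
[La^3+] = (6.6 x 10^-34 / 5.49 x 10^-11)^(1/2) = 3.5 × 10^-12 M

[La^3+] ≈ 3.5 × 10^-12 M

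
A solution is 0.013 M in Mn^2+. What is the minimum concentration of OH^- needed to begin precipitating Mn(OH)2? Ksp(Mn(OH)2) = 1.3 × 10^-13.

[OH^-] = 3.2 × 10^-6 M

Mn(OH)2(s) <=> Mn^2+(aq) + 2 OH^-(aq)
Ksp = [Mn^2+][OH^-]^2
Precipitation begins when Q = Ksp. With [Mn^2+] = 0.013 M:
1.3 × 10^-13 = (0.013) × [OH^-]^2
[OH^-] = (1.3 × 10^-13 / 1.3 × 10^-2)^(1/2) = 3.2 × 10^-6 M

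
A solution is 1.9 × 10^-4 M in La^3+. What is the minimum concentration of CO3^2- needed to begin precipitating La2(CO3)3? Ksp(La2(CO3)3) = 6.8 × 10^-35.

La2(CO3)3(s) ⇌ 2 La^3+(aq) + 3 CO3^2-(aq)
Ksp = [La^3+]^2[CO3^2-]^3
Precipitation begins when Q = Ksp. With [La^3+] = 1.9 × 10^-4 M:
6.8 × 10^-35 = (1.9 × 10^-4)^2 × [CO3^2-]^3
[CO3^2-] = (6.8 × 10^-35 / 3.61 × 10^-8)^(1/3) = 1.2 x 10^-9 M

[CO3^2-] ≈ 1.2e-9 M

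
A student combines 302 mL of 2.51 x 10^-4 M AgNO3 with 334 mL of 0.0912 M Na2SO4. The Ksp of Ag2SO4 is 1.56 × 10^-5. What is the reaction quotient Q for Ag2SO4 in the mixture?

Q ≈ 6.80 × 10^-10

Total volume = 302 + 334 = 636 mL.
[Ag^+] = 2.51 × 10^-4 × (302/636) = 1.192 × 10^-4 M
[SO4^2-] = 9.12 × 10^-2 × (334/636) = 4.789 × 10^-2 M
Ag2SO4(s) <=> 2 Ag^+(aq) + SO4^2-(aq), so Q = [Ag^+]^2[SO4^2-]
Q = (1.192 x 10^-4)^2(4.789 × 10^-2) = 6.80 x 10^-10
Q < Ksp, so no precipitate of Ag2SO4 forms.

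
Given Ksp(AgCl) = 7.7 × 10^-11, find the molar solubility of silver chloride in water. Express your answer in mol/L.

AgCl(s) <=> Ag^+(aq) + Cl^-(aq)
Ksp = [Ag^+][Cl^-]
Let s = molar solubility. Then [Ag^+] = s and [Cl^-] = s.
Ksp = (s)(s) = s^2
s = √(7.7 × 10^-11) = 8.8 x 10^-6 M

s = 8.8e-6 M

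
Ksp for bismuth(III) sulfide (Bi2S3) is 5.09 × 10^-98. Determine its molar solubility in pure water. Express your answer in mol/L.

Bi2S3(s) <=> 2 Bi^3+ + 3 S^2-
Ksp = [Bi^3+]^2[S^2-]^3
For each mole of Bi2S3 that dissolves: [Bi^3+] = 2s, [S^2-] = 3s.
Substituting: Ksp = (2s)^2(3s)^3 = 108s^5
Solving, s = (5.09 × 10^-98/108)^(1/5) = 1.36 × 10^-20 M

s = 1.36 x 10^-20 M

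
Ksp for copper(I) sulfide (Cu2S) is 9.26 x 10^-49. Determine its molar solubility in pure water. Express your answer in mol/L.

6.14 × 10^-17 M

Cu2S(s) ⇌ 2 Cu^+ + S^2-
Ksp = [Cu^+]^2[S^2-]
For each mole of Cu2S that dissolves: [Cu^+] = 2s, [S^2-] = s.
Ksp = (2s)^2s = 4s^3
s^3 = 9.26 x 10^-49 / 4, so s = 6.14 × 10^-17 M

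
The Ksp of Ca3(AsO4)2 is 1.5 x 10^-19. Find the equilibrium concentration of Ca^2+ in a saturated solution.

Ca3(AsO4)2(s) ⇌ 3 Ca^2+(aq) + 2 AsO4^3-(aq)
Ksp = [Ca^2+]^3[AsO4^3-]^2
Let s = molar solubility. Then [Ca^2+] = 3s and [AsO4^3-] = 2s.
So Ksp = (3s)^3 × (2s)^2 = 108s^5
s = (1.5 x 10^-19 / 108)^(1/5) = 6.74 × 10^-5 M
[Ca^2+] = 3s = 2.0 × 10^-4 M

[Ca^2+] = 2.0 × 10^-4 M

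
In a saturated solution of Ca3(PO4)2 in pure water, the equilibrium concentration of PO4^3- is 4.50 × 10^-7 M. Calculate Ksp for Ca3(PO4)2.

Ksp ≈ 6.23 × 10^-32

Ca3(PO4)2(s) ⇌ 3 Ca^2+ + 2 PO4^3-
Stoichiometry gives [Ca^2+] = (3/2)[PO4^3-] = 6.750 x 10^-7 M.
Ksp = [Ca^2+]^3[PO4^3-]^2
Ksp = (6.750 × 10^-7)^3 × (4.50 × 10^-7)^2 = 6.23 × 10^-32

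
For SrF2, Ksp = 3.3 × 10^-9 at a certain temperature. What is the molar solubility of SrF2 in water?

s ≈ 9.4 × 10^-4 M

SrF2(s) ⇌ Sr^2+ + 2 F^-
Ksp = [Sr^2+][F^-]^2
Let s = molar solubility. Then [Sr^2+] = s and [F^-] = 2s.
Ksp = s(2s)^2 = 4s^3
Solving, s = (3.3 × 10^-9/4)^(1/3) = 9.4 × 10^-4 M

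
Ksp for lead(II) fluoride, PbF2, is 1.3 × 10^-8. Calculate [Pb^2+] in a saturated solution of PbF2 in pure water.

PbF2(s) ⇌ Pb^2+(aq) + 2 F^-(aq)
Ksp = [Pb^2+][F^-]^2
For each mole of PbF2 that dissolves: [Pb^2+] = s, [F^-] = 2s.
Ksp = s(2s)^2 = 4s^3
s^3 = 1.3 × 10^-8 / 4, so s = 1.48 x 10^-3 M
[Pb^2+] = s = 1.5 × 10^-3 M

1.5e-3 M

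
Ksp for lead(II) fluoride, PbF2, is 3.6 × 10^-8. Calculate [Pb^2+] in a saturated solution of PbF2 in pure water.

PbF2(s) ⇌ Pb^2+ + 2 F^-
Ksp = [Pb^2+][F^-]^2
If s mol/L of PbF2 dissolves, [Pb^2+] = s and [F^-] = 2s.
Substituting: Ksp = s(2s)^2 = 4s^3
s^3 = 3.6 × 10^-8 / 4, so s = 2.08 x 10^-3 M
[Pb^2+] = s = 2.1 x 10^-3 M

[Pb^2+] ≈ 2.1e-3 M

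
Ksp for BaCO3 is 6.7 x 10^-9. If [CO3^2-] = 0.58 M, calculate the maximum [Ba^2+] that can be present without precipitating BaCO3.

BaCO3(s) <=> Ba^2+(aq) + CO3^2-(aq)
Ksp = [Ba^2+][CO3^2-]
Precipitation begins when Q = Ksp. With [CO3^2-] = 0.58 M:
6.7 x 10^-9 = (0.58) × [Ba^2+]
[Ba^2+] = (6.7 x 10^-9 / 5.8 × 10^-1) = 1.2 × 10^-8 M

[Ba^2+] ≈ 1.2e-8 M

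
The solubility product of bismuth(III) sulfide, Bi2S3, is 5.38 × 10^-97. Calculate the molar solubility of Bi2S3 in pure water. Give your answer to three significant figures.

Bi2S3(s) <=> 2 Bi^3+(aq) + 3 S^2-(aq)
Ksp = [Bi^3+]^2[S^2-]^3
Let s = molar solubility. Then [Bi^3+] = 2s and [S^2-] = 3s.
Ksp = (2s)^2(3s)^3 = 108s^5
s = (5.38 × 10^-97 / 108)^(1/5) = 2.19 × 10^-20 M

s = 2.19 × 10^-20 M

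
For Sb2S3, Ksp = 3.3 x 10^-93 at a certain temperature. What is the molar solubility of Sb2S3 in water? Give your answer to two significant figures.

Sb2S3(s) ⇌ 2 Sb^3+(aq) + 3 S^2-(aq)
Ksp = [Sb^3+]^2[S^2-]^3
With molar solubility s: [Sb^3+] = 2s, [S^2-] = 3s.
So Ksp = (2s)^2 × (3s)^3 = 108s^5
s = (3.3 x 10^-93 / 108)^(1/5) = 1.3 × 10^-19 M

s = 1.3 × 10^-19 M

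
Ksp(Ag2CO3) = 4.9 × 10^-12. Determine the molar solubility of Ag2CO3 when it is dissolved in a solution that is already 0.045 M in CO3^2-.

s ≈ 5.2 x 10^-6 M

Ag2CO3(s) <=> 2 Ag^+(aq) + CO3^2-(aq)
Ksp = [Ag^+]^2[CO3^2-]
If s mol/L dissolves here, [Ag^+] = 2s, [CO3^2-] = 0.045 + s ≈ 0.045 (since the CO3^2- already present dominates).
Ksp ≈ (2s)^2 × 0.045
s = 5.2 × 10^-6 M
Check: s = 5.2 x 10^-6 ≪ 0.045, so the approximation is valid.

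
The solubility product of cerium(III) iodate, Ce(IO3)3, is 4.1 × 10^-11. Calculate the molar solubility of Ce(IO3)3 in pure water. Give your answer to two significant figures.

s ≈ 1.1 × 10^-3 M

Ce(IO3)3(s) ⇌ Ce^3+(aq) + 3 IO3^-(aq)
Ksp = [Ce^3+][IO3^-]^3
With molar solubility s: [Ce^3+] = s, [IO3^-] = 3s.
Ksp = s(3s)^3 = 27s^4
Solving, s = (4.1 × 10^-11/27)^(1/4) = 1.1 × 10^-3 M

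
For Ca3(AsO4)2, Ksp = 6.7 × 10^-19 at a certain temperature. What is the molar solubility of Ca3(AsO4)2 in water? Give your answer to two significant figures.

Ca3(AsO4)2(s) ⇌ 3 Ca^2+ + 2 AsO4^3-
Ksp = [Ca^2+]^3[AsO4^3-]^2
If s mol/L of Ca3(AsO4)2 dissolves, [Ca^2+] = 3s and [AsO4^3-] = 2s.
Ksp = (3s)^3(2s)^2 = 108s^5
s^5 = 6.7 × 10^-19 / 108, so s = 9.1 × 10^-5 M

s ≈ 9.1 × 10^-5 M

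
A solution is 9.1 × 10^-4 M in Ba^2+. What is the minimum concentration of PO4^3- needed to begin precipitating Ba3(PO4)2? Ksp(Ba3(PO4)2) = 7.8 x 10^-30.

[PO4^3-] = 1.0e-10 M

Ba3(PO4)2(s) <=> 3 Ba^2+ + 2 PO4^3-
Ksp = [Ba^2+]^3[PO4^3-]^2
Precipitation begins when Q = Ksp. With [Ba^2+] = 9.1 × 10^-4 M:
7.8 x 10^-30 = (9.1 × 10^-4)^3 × [PO4^3-]^2
[PO4^3-] = (7.8 x 10^-30 / 7.54 × 10^-10)^(1/2) = 1.0 × 10^-10 M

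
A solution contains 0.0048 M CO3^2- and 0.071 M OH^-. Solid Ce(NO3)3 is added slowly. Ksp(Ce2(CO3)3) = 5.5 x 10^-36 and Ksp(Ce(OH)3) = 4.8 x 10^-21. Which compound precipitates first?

Ce(OH)3

Each salt begins to precipitate when Q = Ksp, i.e. when [Ce^3+] reaches its threshold.
For Ce2(CO3)3: 5.5 x 10^-36 = (0.0048)^3 × [Ce^3+]^2  ⇒  [Ce^3+] = 7.1 × 10^-15 M.
For Ce(OH)3: 4.8 x 10^-21 = (0.071)^3 × [Ce^3+]  ⇒  [Ce^3+] = 1.3 x 10^-17 M.
The salt with the lower threshold [Ce^3+] precipitates first: Ce(OH)3.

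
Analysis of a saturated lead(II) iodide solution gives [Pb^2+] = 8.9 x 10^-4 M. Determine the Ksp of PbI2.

Ksp ≈ 2.8 × 10^-9

PbI2(s) ⇌ Pb^2+(aq) + 2 I^-(aq)
Stoichiometry gives [I^-] = (2/1)[Pb^2+] = 1.78 × 10^-3 M.
Ksp = [Pb^2+][I^-]^2
Ksp = 8.9 × 10^-4 × (1.78 x 10^-3)^2 = 2.8 × 10^-9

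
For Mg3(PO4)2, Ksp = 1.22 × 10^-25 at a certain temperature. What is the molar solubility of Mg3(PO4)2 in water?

4.08 × 10^-6 M

Mg3(PO4)2(s) <=> 3 Mg^2+ + 2 PO4^3-
Ksp = [Mg^2+]^3[PO4^3-]^2
If s mol/L of Mg3(PO4)2 dissolves, [Mg^2+] = 3s and [PO4^3-] = 2s.
Ksp = (3s)^3(2s)^2 = 108s^5
s = (1.22 × 10^-25 / 108)^(1/5) = 4.08 × 10^-6 M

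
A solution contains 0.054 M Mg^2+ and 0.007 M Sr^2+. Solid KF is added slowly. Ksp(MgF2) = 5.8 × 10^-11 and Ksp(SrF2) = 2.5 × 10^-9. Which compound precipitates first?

MgF2

Precipitation of each salt starts when its ion product equals its Ksp.
For MgF2: 5.8 × 10^-11 = 0.054 × [F^-]^2  ⇒  [F^-] = 3.3 × 10^-5 M.
For SrF2: 2.5 × 10^-9 = 0.007 × [F^-]^2  ⇒  [F^-] = 6.0 × 10^-4 M.
The salt with the lower threshold [F^-] precipitates first: MgF2.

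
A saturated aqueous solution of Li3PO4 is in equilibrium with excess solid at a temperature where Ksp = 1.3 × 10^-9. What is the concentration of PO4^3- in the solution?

[PO4^3-] = 2.6 x 10^-3 M

Li3PO4(s) <=> 3 Li^+(aq) + PO4^3-(aq)
Ksp = [Li^+]^3[PO4^3-]
If s mol/L of Li3PO4 dissolves, [Li^+] = 3s and [PO4^3-] = s.
So Ksp = (3s)^3 × s = 27s^4
Solving, s = (1.3 × 10^-9/27)^(1/4) = 2.63 × 10^-3 M
[PO4^3-] = s = 2.6 × 10^-3 M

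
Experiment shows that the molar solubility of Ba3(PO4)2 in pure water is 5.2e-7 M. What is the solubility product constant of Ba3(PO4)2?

Ksp ≈ 4.1e-30

Ba3(PO4)2(s) ⇌ 3 Ba^2+ + 2 PO4^3-
If s mol/L of Ba3(PO4)2 dissolves, [Ba^2+] = 3s and [PO4^3-] = 2s.
Ksp = [Ba^2+]^3[PO4^3-]^2
So Ksp = (3s)^3 × (2s)^2 = 108s^5
With s = 5.2 × 10^-7: Ksp = 4.1 × 10^-30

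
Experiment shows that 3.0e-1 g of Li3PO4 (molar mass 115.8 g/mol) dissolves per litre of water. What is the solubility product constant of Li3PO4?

Molar solubility s = (3.0 × 10^-1 g/L) / (115.8 g/mol) = 2.59 × 10^-3 M.
Li3PO4(s) ⇌ 3 Li^+ + PO4^3-
With molar solubility s: [Li^+] = 3s, [PO4^3-] = s.
Ksp = [Li^+]^3[PO4^3-]
So Ksp = (3s)^3 × s = 27s^4
Ksp = 27 × (2.59 × 10^-3)^4 = 1.2 × 10^-9

Ksp = 1.2 x 10^-9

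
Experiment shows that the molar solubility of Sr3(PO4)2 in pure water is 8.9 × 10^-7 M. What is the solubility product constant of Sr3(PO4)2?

Sr3(PO4)2(s) ⇌ 3 Sr^2+ + 2 PO4^3-
For each mole of Sr3(PO4)2 that dissolves: [Sr^2+] = 3s, [PO4^3-] = 2s.
Ksp = [Sr^2+]^3[PO4^3-]^2
Ksp = (3s)^3(2s)^2 = 108s^5
Ksp = 108 × (8.9 × 10^-7)^5 = 6.0 × 10^-29

6.0e-29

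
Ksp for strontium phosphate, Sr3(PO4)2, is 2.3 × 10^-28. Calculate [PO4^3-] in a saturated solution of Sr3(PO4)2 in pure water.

[PO4^3-] ≈ 2.3 × 10^-6 M

Sr3(PO4)2(s) ⇌ 3 Sr^2+(aq) + 2 PO4^3-(aq)
Ksp = [Sr^2+]^3[PO4^3-]^2
For each mole of Sr3(PO4)2 that dissolves: [Sr^2+] = 3s, [PO4^3-] = 2s.
So Ksp = (3s)^3 × (2s)^2 = 108s^5
s^5 = 2.3 × 10^-28 / 108, so s = 1.16 × 10^-6 M
[PO4^3-] = 2s = 2.3 × 10^-6 M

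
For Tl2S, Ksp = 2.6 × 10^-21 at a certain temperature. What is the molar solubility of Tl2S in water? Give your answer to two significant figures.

s = 8.7e-8 M

Tl2S(s) ⇌ 2 Tl^+(aq) + S^2-(aq)
Ksp = [Tl^+]^2[S^2-]
If s mol/L of Tl2S dissolves, [Tl^+] = 2s and [S^2-] = s.
Substituting: Ksp = (2s)^2s = 4s^3
s = (2.6 × 10^-21 / 4)^(1/3) = 8.7 × 10^-8 M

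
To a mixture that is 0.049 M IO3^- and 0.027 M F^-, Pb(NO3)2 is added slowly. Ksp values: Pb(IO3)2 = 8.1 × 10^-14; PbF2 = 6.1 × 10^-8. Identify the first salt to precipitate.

Pb(IO3)2

Each salt begins to precipitate when Q = Ksp, i.e. when [Pb^2+] reaches its threshold.
For Pb(IO3)2: 8.1 × 10^-14 = (0.049)^2 × [Pb^2+]  ⇒  [Pb^2+] = 3.4 × 10^-11 M.
For PbF2: 6.1 × 10^-8 = (0.027)^2 × [Pb^2+]  ⇒  [Pb^2+] = 8.4 × 10^-5 M.
The salt with the lower threshold [Pb^2+] precipitates first: Pb(IO3)2.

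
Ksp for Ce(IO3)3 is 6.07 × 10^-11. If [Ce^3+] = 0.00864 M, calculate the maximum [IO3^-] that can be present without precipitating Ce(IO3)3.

1.92 × 10^-3 M

Ce(IO3)3(s) ⇌ Ce^3+ + 3 IO3^-
Ksp = [Ce^3+][IO3^-]^3
Precipitation begins when Q = Ksp. With [Ce^3+] = 0.00864 M:
6.07 × 10^-11 = (0.00864) × [IO3^-]^3
[IO3^-] = (6.07 × 10^-11 / 8.64 x 10^-3)^(1/3) = 1.92 × 10^-3 M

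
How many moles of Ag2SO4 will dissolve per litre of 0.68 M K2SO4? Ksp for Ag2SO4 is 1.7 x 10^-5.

s ≈ 2.5e-3 M

Ag2SO4(s) ⇌ 2 Ag^+(aq) + SO4^2-(aq)
Ksp = [Ag^+]^2[SO4^2-]
Let s = moles of Ag2SO4 that dissolve per litre. [Ag^+] = 2s, [SO4^2-] = 0.68 + s ≈ 0.68 (since SO4^2- from K2SO4 dominates).
Ksp ≈ (2s)^2 × 0.68
s = 2.5 × 10^-3 M
Check: s = 2.5 × 10^-3 ≪ 0.68, so the approximation is valid.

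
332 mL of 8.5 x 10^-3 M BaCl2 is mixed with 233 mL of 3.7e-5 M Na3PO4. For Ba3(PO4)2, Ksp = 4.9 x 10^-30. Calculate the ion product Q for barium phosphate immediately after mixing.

Total volume = 332 + 233 = 565 mL.
[Ba^2+] = 8.5 × 10^-3 × (332/565) = 4.99 x 10^-3 M
[PO4^3-] = 3.7 × 10^-5 × (233/565) = 1.53 x 10^-5 M
Ba3(PO4)2(s) <=> 3 Ba^2+(aq) + 2 PO4^3-(aq), so Q = [Ba^2+]^3[PO4^3-]^2
Q = (4.99 x 10^-3)^3(1.53 × 10^-5)^2 = 2.9 × 10^-17
Q > Ksp, so Ba3(PO4)2 will precipitate.

Q = 2.9 × 10^-17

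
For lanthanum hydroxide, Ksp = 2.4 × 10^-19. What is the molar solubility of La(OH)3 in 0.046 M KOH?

s = 2.5e-15 M

La(OH)3(s) ⇌ La^3+(aq) + 3 OH^-(aq)
Ksp = [La^3+][OH^-]^3
Let s = moles of La(OH)3 that dissolve per litre. [La^3+] = s, [OH^-] = 0.046 + 3s ≈ 0.046 (Ksp is small, so little additional dissolves).
Ksp ≈ s × (0.046)^3
s = 2.5 × 10^-15 M
Check: 3s = 7.4 × 10^-15 ≪ 0.046, so the approximation is valid.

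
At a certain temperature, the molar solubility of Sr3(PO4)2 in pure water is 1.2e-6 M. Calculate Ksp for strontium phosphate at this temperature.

Ksp ≈ 2.7 x 10^-28

Sr3(PO4)2(s) ⇌ 3 Sr^2+ + 2 PO4^3-
With molar solubility s: [Sr^2+] = 3s, [PO4^3-] = 2s.
Ksp = [Sr^2+]^3[PO4^3-]^2
Substituting: Ksp = (3s)^3(2s)^2 = 108s^5
Ksp = 108 × (1.2 × 10^-6)^5 = 2.7 x 10^-28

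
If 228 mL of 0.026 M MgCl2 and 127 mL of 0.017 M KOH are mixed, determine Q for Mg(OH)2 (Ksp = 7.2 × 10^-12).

Total volume = 228 + 127 = 355 mL.
[Mg^2+] = 2.6 × 10^-2 × (228/355) = 1.67 × 10^-2 M
[OH^-] = 1.7 x 10^-2 × (127/355) = 6.08 × 10^-3 M
Mg(OH)2(s) <=> Mg^2+(aq) + 2 OH^-(aq), so Q = [Mg^2+][OH^-]^2
Q = (1.67 × 10^-2)(6.08 x 10^-3)^2 = 6.2 × 10^-7
Q > Ksp, so Mg(OH)2 will precipitate.

6.2 x 10^-7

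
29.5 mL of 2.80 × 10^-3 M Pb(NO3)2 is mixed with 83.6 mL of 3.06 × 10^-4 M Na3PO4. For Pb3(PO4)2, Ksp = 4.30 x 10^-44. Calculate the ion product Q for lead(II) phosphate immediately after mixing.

Total volume = 29.5 + 83.6 = 113.1 mL.
[Pb^2+] = 2.80 x 10^-3 × (29.5/113.1) = 7.303 x 10^-4 M
[PO4^3-] = 3.06 x 10^-4 × (83.6/113.1) = 2.262 × 10^-4 M
Pb3(PO4)2(s) ⇌ 3 Pb^2+ + 2 PO4^3-, so Q = [Pb^2+]^3[PO4^3-]^2
Q = (7.303 × 10^-4)^3(2.262 × 10^-4)^2 = 1.99 x 10^-17
Q > Ksp, so Pb3(PO4)2 will precipitate.

Q ≈ 1.99 x 10^-17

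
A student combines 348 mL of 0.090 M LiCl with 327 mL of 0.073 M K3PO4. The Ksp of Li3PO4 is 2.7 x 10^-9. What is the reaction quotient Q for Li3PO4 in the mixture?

Total volume = 348 + 327 = 675 mL.
[Li^+] = 9.0 x 10^-2 × (348/675) = 4.64 × 10^-2 M
[PO4^3-] = 7.3 × 10^-2 × (327/675) = 3.54 × 10^-2 M
Li3PO4(s) ⇌ 3 Li^+(aq) + PO4^3-(aq), so Q = [Li^+]^3[PO4^3-]
Q = (4.64 x 10^-2)^3(3.54 × 10^-2) = 3.5 x 10^-6
Q > Ksp, so Li3PO4 will precipitate.

3.5 × 10^-6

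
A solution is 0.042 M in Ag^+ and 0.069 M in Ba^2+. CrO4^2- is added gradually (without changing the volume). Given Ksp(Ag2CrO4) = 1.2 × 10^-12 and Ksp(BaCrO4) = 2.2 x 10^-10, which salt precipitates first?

Ag2CrO4

Precipitation of each salt starts when its ion product equals its Ksp.
For Ag2CrO4: 1.2 × 10^-12 = (0.042)^2 × [CrO4^2-]  ⇒  [CrO4^2-] = 6.8 × 10^-10 M.
For BaCrO4: 2.2 x 10^-10 = 0.069 × [CrO4^2-]  ⇒  [CrO4^2-] = 3.2 × 10^-9 M.
The salt with the lower threshold [CrO4^2-] precipitates first: Ag2CrO4.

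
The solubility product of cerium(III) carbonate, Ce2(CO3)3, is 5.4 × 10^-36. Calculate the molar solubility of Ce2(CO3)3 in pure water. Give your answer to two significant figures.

s ≈ 3.5e-8 M

Ce2(CO3)3(s) <=> 2 Ce^3+ + 3 CO3^2-
Ksp = [Ce^3+]^2[CO3^2-]^3
Let s = molar solubility. Then [Ce^3+] = 2s and [CO3^2-] = 3s.
Ksp = (2s)^2(3s)^3 = 108s^5
Solving, s = (5.4 × 10^-36/108)^(1/5) = 3.5 × 10^-8 M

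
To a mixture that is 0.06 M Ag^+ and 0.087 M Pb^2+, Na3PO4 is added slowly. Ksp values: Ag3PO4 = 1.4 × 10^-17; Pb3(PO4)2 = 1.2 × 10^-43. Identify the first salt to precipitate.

Precipitation of each salt starts when its ion product equals its Ksp.
For Ag3PO4: 1.4 × 10^-17 = (0.06)^3 × [PO4^3-]  ⇒  [PO4^3-] = 6.5 x 10^-14 M.
For Pb3(PO4)2: 1.2 × 10^-43 = (0.087)^3 × [PO4^3-]^2  ⇒  [PO4^3-] = 1.3 × 10^-20 M.
The salt with the lower threshold [PO4^3-] precipitates first: Pb3(PO4)2.

Pb3(PO4)2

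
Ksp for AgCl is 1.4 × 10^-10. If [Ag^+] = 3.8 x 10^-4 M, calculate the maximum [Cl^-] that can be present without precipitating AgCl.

[Cl^-] ≈ 3.7e-7 M

AgCl(s) <=> Ag^+ + Cl^-
Ksp = [Ag^+][Cl^-]
Precipitation begins when Q = Ksp. With [Ag^+] = 3.8 x 10^-4 M:
1.4 × 10^-10 = (3.8 x 10^-4) × [Cl^-]
[Cl^-] = (1.4 × 10^-10 / 3.8 x 10^-4) = 3.7 x 10^-7 M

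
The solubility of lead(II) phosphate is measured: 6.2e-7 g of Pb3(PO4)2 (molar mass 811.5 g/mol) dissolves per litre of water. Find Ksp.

Molar solubility s = (6.2 x 10^-7 g/L) / (811.5 g/mol) = 7.64 × 10^-10 M.
Pb3(PO4)2(s) ⇌ 3 Pb^2+(aq) + 2 PO4^3-(aq)
With molar solubility s: [Pb^2+] = 3s, [PO4^3-] = 2s.
Ksp = [Pb^2+]^3[PO4^3-]^2
Ksp = (3s)^3(2s)^2 = 108s^5
Ksp = 108 × (7.64 x 10^-10)^5 = 2.8 × 10^-44

2.8 × 10^-44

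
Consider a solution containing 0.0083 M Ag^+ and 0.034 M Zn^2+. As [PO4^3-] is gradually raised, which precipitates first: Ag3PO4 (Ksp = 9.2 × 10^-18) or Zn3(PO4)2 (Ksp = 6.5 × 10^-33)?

Each salt begins to precipitate when Q = Ksp, i.e. when [PO4^3-] reaches its threshold.
For Ag3PO4: 9.2 × 10^-18 = (0.0083)^3 × [PO4^3-]  ⇒  [PO4^3-] = 1.6 × 10^-11 M.
For Zn3(PO4)2: 6.5 × 10^-33 = (0.034)^3 × [PO4^3-]^2  ⇒  [PO4^3-] = 1.3 × 10^-14 M.
The salt with the lower threshold [PO4^3-] precipitates first: Zn3(PO4)2.

Zn3(PO4)2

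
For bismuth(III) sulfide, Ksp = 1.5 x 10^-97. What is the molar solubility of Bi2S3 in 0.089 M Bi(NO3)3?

Bi2S3(s) ⇌ 2 Bi^3+ + 3 S^2-
Ksp = [Bi^3+]^2[S^2-]^3
Let s = moles of Bi2S3 that dissolve per litre. [Bi^3+] = 0.089 + 2s ≈ 0.089, [S^2-] = 3s (since Bi^3+ from Bi(NO3)3 dominates).
Ksp ≈ (0.089)^2 × (3s)^3
s = 8.9 x 10^-33 M
Check: 2s = 1.8 × 10^-32 ≪ 0.089, so the approximation is valid.

8.9e-33 M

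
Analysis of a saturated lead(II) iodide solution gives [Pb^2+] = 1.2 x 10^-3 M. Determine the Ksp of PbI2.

PbI2(s) ⇌ Pb^2+ + 2 I^-
Stoichiometry gives [I^-] = (2/1)[Pb^2+] = 2.40 × 10^-3 M.
Ksp = [Pb^2+][I^-]^2
Ksp = 1.2 × 10^-3 × (2.40 × 10^-3)^2 = 6.9 × 10^-9

Ksp ≈ 6.9e-9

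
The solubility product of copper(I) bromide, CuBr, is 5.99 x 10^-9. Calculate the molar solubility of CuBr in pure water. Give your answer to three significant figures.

7.74 x 10^-5 M

CuBr(s) <=> Cu^+(aq) + Br^-(aq)
Ksp = [Cu^+][Br^-]
If s mol/L of CuBr dissolves, [Cu^+] = s and [Br^-] = s.
Ksp = (s)(s) = s^2
s = (5.99 x 10^-9)^(1/2) = 7.74 × 10^-5 M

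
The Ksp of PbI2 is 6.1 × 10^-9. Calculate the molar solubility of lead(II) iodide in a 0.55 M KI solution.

PbI2(s) ⇌ Pb^2+ + 2 I^-
Ksp = [Pb^2+][I^-]^2
If s mol/L dissolves here, [Pb^2+] = s, [I^-] = 0.55 + 2s ≈ 0.55 (since I^- from KI dominates).
Ksp ≈ s × (0.55)^2
s = 2.0 x 10^-8 M
Check: 2s = 4.0 × 10^-8 ≪ 0.55, so the approximation is valid.

2.0 x 10^-8 M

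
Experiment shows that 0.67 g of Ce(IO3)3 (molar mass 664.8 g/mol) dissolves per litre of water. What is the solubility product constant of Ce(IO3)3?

Molar solubility s = (6.7 × 10^-1 g/L) / (664.8 g/mol) = 1.01 × 10^-3 M.
Ce(IO3)3(s) <=> Ce^3+ + 3 IO3^-
With molar solubility s: [Ce^3+] = s, [IO3^-] = 3s.
Ksp = [Ce^3+][IO3^-]^3
Substituting: Ksp = s(3s)^3 = 27s^4
With s = 1.01 × 10^-3: Ksp = 2.8 × 10^-11

Ksp ≈ 2.8e-11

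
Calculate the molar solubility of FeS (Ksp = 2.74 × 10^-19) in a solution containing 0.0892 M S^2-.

FeS(s) ⇌ Fe^2+ + S^2-
Ksp = [Fe^2+][S^2-]
If s mol/L dissolves here, [Fe^2+] = s, [S^2-] = 0.0892 + s ≈ 0.0892 (since the S^2- already present dominates).
Ksp ≈ s × 0.0892
s = 3.07 × 10^-18 M
Check: s = 3.1 × 10^-18 ≪ 0.0892, so the approximation is valid.

s ≈ 3.07e-18 M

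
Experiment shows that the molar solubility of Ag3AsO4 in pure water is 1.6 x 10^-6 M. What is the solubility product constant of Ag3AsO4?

Ksp = 1.8e-22

Ag3AsO4(s) ⇌ 3 Ag^+ + AsO4^3-
With molar solubility s: [Ag^+] = 3s, [AsO4^3-] = s.
Ksp = [Ag^+]^3[AsO4^3-]
So Ksp = (3s)^3 × s = 27s^4
With s = 1.6 × 10^-6: Ksp = 1.8 x 10^-22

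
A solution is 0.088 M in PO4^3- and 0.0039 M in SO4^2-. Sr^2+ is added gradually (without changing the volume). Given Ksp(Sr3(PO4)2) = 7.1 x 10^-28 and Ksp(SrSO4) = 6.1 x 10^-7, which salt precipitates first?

Each salt begins to precipitate when Q = Ksp, i.e. when [Sr^2+] reaches its threshold.
For Sr3(PO4)2: 7.1 x 10^-28 = (0.088)^2 × [Sr^2+]^3  ⇒  [Sr^2+] = 4.5 × 10^-9 M.
For SrSO4: 6.1 x 10^-7 = 0.0039 × [Sr^2+]  ⇒  [Sr^2+] = 1.6 × 10^-4 M.
The salt with the lower threshold [Sr^2+] precipitates first: Sr3(PO4)2.

Sr3(PO4)2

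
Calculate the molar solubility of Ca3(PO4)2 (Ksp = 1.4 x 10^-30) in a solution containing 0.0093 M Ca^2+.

s = 6.6 × 10^-13 M

Ca3(PO4)2(s) ⇌ 3 Ca^2+(aq) + 2 PO4^3-(aq)
Ksp = [Ca^2+]^3[PO4^3-]^2
Let s = moles of Ca3(PO4)2 that dissolve per litre. [Ca^2+] = 0.0093 + 3s ≈ 0.0093, [PO4^3-] = 2s (Ksp is small, so little additional dissolves).
Ksp ≈ (0.0093)^3 × (2s)^2
s = 6.6 × 10^-13 M
Check: 3s = 2.0 x 10^-12 ≪ 0.0093, so the approximation is valid.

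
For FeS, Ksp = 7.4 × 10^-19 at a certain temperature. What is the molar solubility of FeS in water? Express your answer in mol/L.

s ≈ 8.6e-10 M

FeS(s) <=> Fe^2+(aq) + S^2-(aq)
Ksp = [Fe^2+][S^2-]
Let s = molar solubility. Then [Fe^2+] = s and [S^2-] = s.
Ksp = (s)(s) = s^2
s = √(7.4 × 10^-19) = 8.6 × 10^-10 M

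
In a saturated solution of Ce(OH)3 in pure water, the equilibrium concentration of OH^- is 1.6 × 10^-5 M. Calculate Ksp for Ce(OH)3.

Ksp ≈ 2.2 x 10^-20

Ce(OH)3(s) ⇌ Ce^3+(aq) + 3 OH^-(aq)
Stoichiometry gives [Ce^3+] = (1/3)[OH^-] = 5.33 × 10^-6 M.
Ksp = [Ce^3+][OH^-]^3
Ksp = 5.33 × 10^-6 × (1.6 × 10^-5)^3 = 2.2 x 10^-20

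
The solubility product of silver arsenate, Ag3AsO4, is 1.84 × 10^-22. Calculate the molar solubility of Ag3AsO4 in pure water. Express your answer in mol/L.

s ≈ 1.62e-6 M

Ag3AsO4(s) ⇌ 3 Ag^+ + AsO4^3-
Ksp = [Ag^+]^3[AsO4^3-]
For each mole of Ag3AsO4 that dissolves: [Ag^+] = 3s, [AsO4^3-] = s.
Substituting: Ksp = (3s)^3s = 27s^4
s^4 = 1.84 × 10^-22 / 27, so s = 1.62 × 10^-6 M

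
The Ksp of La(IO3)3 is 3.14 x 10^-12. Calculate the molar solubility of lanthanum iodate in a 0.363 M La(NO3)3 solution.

La(IO3)3(s) ⇌ La^3+ + 3 IO3^-
Ksp = [La^3+][IO3^-]^3
Let s be the molar solubility in this solution. [La^3+] = 0.363 + s ≈ 0.363, [IO3^-] = 3s (since La^3+ from La(NO3)3 dominates).
Ksp ≈ 0.363 × (3s)^3
s = 6.84 × 10^-5 M
Check: s = 6.8 × 10^-5 ≪ 0.363, so the approximation is valid.

6.84 x 10^-5 M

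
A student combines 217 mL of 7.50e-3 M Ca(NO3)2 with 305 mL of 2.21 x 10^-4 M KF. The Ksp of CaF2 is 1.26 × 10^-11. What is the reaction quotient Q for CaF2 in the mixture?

Q ≈ 5.20 × 10^-11

Total volume = 217 + 305 = 522 mL.
[Ca^2+] = 7.50 × 10^-3 × (217/522) = 3.118 x 10^-3 M
[F^-] = 2.21 x 10^-4 × (305/522) = 1.291 × 10^-4 M
CaF2(s) ⇌ Ca^2+ + 2 F^-, so Q = [Ca^2+][F^-]^2
Q = (3.118 × 10^-3)(1.291 × 10^-4)^2 = 5.20 x 10^-11
Q > Ksp, so CaF2 will precipitate.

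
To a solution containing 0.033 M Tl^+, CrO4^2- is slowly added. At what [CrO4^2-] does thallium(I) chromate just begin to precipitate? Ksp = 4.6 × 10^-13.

[CrO4^2-] = 4.2 x 10^-10 M

Tl2CrO4(s) ⇌ 2 Tl^+ + CrO4^2-
Ksp = [Tl^+]^2[CrO4^2-]
Precipitation begins when Q = Ksp. With [Tl^+] = 0.033 M:
4.6 × 10^-13 = (0.033)^2 × [CrO4^2-]
[CrO4^2-] = (4.6 × 10^-13 / 1.09 × 10^-3) = 4.2 × 10^-10 M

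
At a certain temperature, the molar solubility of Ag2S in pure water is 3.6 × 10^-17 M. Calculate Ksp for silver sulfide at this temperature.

Ag2S(s) ⇌ 2 Ag^+ + S^2-
For each mole of Ag2S that dissolves: [Ag^+] = 2s, [S^2-] = s.
Ksp = [Ag^+]^2[S^2-]
So Ksp = (2s)^2 × s = 4s^3
With s = 3.6 × 10^-17: Ksp = 1.9 × 10^-49

1.9 × 10^-49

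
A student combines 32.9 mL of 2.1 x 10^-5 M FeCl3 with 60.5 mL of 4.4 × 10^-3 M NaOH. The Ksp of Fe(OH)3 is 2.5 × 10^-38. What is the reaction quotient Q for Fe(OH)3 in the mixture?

Total volume = 32.9 + 60.5 = 93.4 mL.
[Fe^3+] = 2.1 × 10^-5 × (32.9/93.4) = 7.40 × 10^-6 M
[OH^-] = 4.4 × 10^-3 × (60.5/93.4) = 2.85 × 10^-3 M
Fe(OH)3(s) ⇌ Fe^3+(aq) + 3 OH^-(aq), so Q = [Fe^3+][OH^-]^3
Q = (7.40 × 10^-6)(2.85 × 10^-3)^3 = 1.7 × 10^-13
Q > Ksp, so Fe(OH)3 will precipitate.

Q = 1.7 × 10^-13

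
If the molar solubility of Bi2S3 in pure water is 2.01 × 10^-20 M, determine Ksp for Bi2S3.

3.54e-97

Bi2S3(s) ⇌ 2 Bi^3+(aq) + 3 S^2-(aq)
With molar solubility s: [Bi^3+] = 2s, [S^2-] = 3s.
Ksp = [Bi^3+]^2[S^2-]^3
Substituting: Ksp = (2s)^2(3s)^3 = 108s^5
Ksp = 108 × (2.01 x 10^-20)^5 = 3.54 x 10^-97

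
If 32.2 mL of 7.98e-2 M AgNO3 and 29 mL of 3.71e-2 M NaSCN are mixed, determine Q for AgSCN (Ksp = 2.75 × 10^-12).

Q = 7.38e-4

Total volume = 32.2 + 29 = 61.2 mL.
[Ag^+] = 7.98 x 10^-2 × (32.2/61.2) = 4.199 x 10^-2 M
[SCN^-] = 3.71 × 10^-2 × (29/61.2) = 1.758 x 10^-2 M
AgSCN(s) ⇌ Ag^+ + SCN^-, so Q = [Ag^+][SCN^-]
Q = (4.199 × 10^-2)(1.758 × 10^-2) = 7.38 × 10^-4
Q > Ksp, so AgSCN will precipitate.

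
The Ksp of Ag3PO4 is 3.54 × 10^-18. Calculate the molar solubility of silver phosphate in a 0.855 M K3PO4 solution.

s = 5.35e-7 M

Ag3PO4(s) ⇌ 3 Ag^+ + PO4^3-
Ksp = [Ag^+]^3[PO4^3-]
If s mol/L dissolves here, [Ag^+] = 3s, [PO4^3-] = 0.855 + s ≈ 0.855 (common-ion effect: PO4^3- is already 0.855 M).
Ksp ≈ (3s)^3 × 0.855
s = 5.35 x 10^-7 M
Check: s = 5.4 x 10^-7 ≪ 0.855, so the approximation is valid.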